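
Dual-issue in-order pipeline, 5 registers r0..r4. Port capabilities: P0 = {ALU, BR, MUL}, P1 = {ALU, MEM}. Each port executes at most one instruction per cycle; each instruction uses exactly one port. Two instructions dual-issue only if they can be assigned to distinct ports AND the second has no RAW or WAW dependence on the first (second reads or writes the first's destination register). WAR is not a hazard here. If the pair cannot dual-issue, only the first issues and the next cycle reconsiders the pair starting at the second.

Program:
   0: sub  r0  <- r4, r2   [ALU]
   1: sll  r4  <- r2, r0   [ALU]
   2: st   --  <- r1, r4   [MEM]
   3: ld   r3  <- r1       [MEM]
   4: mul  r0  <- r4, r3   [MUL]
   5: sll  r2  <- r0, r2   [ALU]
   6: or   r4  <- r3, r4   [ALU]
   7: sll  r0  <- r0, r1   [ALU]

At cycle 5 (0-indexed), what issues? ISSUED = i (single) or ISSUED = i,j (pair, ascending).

ISSUED = 5,6

#0 head=0: sub.ALU i0 RAW r0
#1 head=1: sll.ALU i1 RAW r4
#2 head=2: st.MEM i2 no-port MEM/MEM
#3 head=3: ld.MEM i3 RAW r3
#4 head=4: mul.MUL i4 RAW r0
#5 head=5: sll.ALU or.ALU i5/i6 2-wide
#6 head=7: sll.ALU i7 tail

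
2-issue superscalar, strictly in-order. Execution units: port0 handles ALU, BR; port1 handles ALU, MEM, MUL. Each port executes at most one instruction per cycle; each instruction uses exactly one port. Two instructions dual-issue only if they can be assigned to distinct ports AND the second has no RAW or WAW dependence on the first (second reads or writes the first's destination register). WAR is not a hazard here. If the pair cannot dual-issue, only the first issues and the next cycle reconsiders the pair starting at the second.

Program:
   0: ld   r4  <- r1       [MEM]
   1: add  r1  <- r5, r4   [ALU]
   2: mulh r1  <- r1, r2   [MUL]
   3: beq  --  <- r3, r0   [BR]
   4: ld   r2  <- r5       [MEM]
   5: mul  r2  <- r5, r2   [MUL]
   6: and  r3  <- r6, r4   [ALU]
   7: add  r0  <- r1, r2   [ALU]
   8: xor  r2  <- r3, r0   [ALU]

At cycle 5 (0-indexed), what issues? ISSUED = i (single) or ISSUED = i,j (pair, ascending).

  cy0 -> i0 (ld) RAW r4
  cy1 -> i1 (add) RAW+WAW r1
  cy2 -> i2/i3 (mulh beq) dual
  cy3 -> i4 (ld) no-port MEM/MUL
  cy4 -> i5/i6 (mul and) dual
  cy5 -> i7 (add) RAW r0
  cy6 -> i8 (xor) tail

ISSUED = 7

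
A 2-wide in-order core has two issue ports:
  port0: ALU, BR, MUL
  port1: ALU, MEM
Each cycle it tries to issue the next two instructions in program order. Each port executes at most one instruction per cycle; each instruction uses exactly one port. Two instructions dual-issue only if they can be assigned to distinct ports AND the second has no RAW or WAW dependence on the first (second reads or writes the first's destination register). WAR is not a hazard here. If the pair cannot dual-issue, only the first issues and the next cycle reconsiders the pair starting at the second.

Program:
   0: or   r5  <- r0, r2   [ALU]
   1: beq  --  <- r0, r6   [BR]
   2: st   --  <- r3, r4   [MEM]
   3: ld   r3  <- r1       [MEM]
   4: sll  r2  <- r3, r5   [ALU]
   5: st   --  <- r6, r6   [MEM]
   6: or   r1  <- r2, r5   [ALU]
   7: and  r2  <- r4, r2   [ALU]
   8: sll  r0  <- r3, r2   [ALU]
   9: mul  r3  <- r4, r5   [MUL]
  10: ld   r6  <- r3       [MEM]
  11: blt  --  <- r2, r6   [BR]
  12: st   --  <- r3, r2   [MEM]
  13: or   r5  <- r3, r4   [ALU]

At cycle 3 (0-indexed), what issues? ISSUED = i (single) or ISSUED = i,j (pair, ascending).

c0: i0,i1 or beq  pair
c1: i2 st  no-port MEM/MEM
c2: i3 ld  RAW r3
c3: i4,i5 sll st  pair
c4: i6,i7 or and  pair
c5: i8,i9 sll mul  pair
c6: i10 ld  RAW r6
c7: i11,i12 blt st  pair
c8: i13 or  tail

ISSUED = 4,5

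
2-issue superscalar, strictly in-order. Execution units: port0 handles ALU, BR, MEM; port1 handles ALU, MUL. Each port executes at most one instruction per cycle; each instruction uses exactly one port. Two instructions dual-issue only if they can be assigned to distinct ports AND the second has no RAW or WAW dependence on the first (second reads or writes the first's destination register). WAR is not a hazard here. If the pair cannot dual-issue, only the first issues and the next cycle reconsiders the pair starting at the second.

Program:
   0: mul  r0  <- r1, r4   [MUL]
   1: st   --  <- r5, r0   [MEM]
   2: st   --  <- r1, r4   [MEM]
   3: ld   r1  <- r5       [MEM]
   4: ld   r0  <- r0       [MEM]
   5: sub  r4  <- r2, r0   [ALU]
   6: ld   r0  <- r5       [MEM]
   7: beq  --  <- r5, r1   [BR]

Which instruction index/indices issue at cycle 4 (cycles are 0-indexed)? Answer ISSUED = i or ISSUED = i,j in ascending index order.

ISSUED = 4

c0: i0 mul.MUL  RAW r0
c1: i1 st.MEM  no-port MEM/MEM
c2: i2 st.MEM  no-port MEM/MEM
c3: i3 ld.MEM  no-port MEM/MEM
c4: i4 ld.MEM  RAW r0
c5: i5&i6 sub.ALU;ld.MEM  dual
c6: i7 beq.BR  tail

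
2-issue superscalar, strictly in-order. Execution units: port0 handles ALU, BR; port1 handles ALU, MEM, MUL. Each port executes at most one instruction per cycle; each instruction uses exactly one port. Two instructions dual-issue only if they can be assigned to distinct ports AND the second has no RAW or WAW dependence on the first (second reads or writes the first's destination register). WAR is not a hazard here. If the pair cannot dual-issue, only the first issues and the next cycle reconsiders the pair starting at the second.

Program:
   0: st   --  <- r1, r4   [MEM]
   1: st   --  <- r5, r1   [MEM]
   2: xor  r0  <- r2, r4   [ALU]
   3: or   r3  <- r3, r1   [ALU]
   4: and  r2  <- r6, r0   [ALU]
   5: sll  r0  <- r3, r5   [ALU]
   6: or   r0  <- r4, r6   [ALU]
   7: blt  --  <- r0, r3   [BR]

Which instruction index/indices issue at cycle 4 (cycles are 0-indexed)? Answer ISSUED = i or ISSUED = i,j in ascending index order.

[0] i0  st  -- no-port MEM/MEM
[1] i1&i2  st+xor  -- pair
[2] i3&i4  or+and  -- pair
[3] i5  sll  -- WAW r0
[4] i6  or  -- RAW r0
[5] i7  blt  -- tail

ISSUED = 6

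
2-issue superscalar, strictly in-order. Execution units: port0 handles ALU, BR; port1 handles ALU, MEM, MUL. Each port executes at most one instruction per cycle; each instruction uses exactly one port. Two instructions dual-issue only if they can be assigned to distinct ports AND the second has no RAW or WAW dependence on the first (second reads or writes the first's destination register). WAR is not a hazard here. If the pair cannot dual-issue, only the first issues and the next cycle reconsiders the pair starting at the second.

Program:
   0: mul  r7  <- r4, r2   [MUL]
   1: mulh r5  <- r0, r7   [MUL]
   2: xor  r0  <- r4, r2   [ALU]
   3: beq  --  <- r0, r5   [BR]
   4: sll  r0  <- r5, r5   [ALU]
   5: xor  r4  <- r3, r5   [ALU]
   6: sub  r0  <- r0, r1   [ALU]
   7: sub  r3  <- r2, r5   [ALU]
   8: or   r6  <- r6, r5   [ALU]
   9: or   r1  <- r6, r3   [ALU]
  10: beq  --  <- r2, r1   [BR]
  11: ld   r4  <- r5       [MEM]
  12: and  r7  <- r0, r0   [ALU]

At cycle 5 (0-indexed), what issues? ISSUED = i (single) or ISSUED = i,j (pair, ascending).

  cy0 -> i0 (mul) no-port MUL/MUL
  cy1 -> i1+i2 (mulh;xor) pair
  cy2 -> i3+i4 (beq;sll) pair
  cy3 -> i5+i6 (xor;sub) pair
  cy4 -> i7+i8 (sub;or) pair
  cy5 -> i9 (or) RAW r1
  cy6 -> i10+i11 (beq;ld) pair
  cy7 -> i12 (and) tail

ISSUED = 9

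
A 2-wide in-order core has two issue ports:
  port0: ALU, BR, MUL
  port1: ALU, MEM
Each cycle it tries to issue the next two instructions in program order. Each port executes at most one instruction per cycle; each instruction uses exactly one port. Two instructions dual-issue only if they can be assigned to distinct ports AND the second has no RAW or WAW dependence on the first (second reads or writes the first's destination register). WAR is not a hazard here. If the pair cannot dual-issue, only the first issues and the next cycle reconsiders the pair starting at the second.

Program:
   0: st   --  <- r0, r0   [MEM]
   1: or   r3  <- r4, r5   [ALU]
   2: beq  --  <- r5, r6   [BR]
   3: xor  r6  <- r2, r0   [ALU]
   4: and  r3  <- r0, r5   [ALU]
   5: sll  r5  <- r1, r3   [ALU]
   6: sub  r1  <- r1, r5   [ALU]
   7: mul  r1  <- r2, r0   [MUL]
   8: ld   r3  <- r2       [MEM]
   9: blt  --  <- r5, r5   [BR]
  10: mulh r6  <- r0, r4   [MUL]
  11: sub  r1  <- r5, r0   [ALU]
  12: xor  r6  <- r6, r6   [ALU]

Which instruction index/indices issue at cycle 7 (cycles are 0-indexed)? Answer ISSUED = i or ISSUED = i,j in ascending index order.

ISSUED = 10,11

  cy0 -> i0,i1 (st.MEM;or.ALU) pair
  cy1 -> i2,i3 (beq.BR;xor.ALU) pair
  cy2 -> i4 (and.ALU) RAW r3
  cy3 -> i5 (sll.ALU) RAW r5
  cy4 -> i6 (sub.ALU) WAW r1
  cy5 -> i7,i8 (mul.MUL;ld.MEM) pair
  cy6 -> i9 (blt.BR) no-port BR/MUL
  cy7 -> i10,i11 (mulh.MUL;sub.ALU) pair
  cy8 -> i12 (xor.ALU) tail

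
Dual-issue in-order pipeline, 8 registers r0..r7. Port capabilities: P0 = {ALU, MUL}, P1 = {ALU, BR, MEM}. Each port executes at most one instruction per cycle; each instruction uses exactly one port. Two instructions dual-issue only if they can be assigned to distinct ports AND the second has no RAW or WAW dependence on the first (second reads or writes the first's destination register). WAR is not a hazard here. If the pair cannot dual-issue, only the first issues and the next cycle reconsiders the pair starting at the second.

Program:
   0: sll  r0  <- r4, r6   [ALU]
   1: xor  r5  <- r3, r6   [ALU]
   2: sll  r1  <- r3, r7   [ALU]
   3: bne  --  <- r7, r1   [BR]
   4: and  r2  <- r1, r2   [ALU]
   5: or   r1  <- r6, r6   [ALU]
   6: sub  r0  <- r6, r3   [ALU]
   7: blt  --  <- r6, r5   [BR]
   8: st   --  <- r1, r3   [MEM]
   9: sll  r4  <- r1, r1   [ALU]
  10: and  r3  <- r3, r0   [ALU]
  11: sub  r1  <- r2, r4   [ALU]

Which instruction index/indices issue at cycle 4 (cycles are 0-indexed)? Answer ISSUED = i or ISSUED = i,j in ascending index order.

ISSUED = 7

  cy0 -> i0+i1 (sll.ALU+xor.ALU) dual
  cy1 -> i2 (sll.ALU) RAW r1
  cy2 -> i3+i4 (bne.BR+and.ALU) dual
  cy3 -> i5+i6 (or.ALU+sub.ALU) dual
  cy4 -> i7 (blt.BR) no-port BR/MEM
  cy5 -> i8+i9 (st.MEM+sll.ALU) dual
  cy6 -> i10+i11 (and.ALU+sub.ALU) dual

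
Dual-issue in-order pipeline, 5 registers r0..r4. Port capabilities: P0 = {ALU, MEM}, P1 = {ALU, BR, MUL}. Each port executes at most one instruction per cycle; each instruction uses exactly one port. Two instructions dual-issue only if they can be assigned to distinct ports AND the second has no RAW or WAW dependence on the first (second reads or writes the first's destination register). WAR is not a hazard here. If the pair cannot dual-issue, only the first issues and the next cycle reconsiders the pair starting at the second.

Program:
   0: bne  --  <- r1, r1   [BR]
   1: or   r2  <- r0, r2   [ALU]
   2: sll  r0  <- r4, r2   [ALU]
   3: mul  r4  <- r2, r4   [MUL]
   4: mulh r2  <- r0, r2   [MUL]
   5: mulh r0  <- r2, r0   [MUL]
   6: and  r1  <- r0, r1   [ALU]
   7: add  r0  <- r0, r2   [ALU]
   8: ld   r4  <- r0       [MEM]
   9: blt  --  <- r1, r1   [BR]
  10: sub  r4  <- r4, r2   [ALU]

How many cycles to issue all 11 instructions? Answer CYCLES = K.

t=0 i0+i1:bne.BR or.ALU ; 2-wide
t=1 i2+i3:sll.ALU mul.MUL ; 2-wide
t=2 i4:mulh.MUL ; no-port MUL/MUL
t=3 i5:mulh.MUL ; RAW r0
t=4 i6+i7:and.ALU add.ALU ; 2-wide
t=5 i8+i9:ld.MEM blt.BR ; 2-wide
t=6 i10:sub.ALU ; tail

CYCLES = 7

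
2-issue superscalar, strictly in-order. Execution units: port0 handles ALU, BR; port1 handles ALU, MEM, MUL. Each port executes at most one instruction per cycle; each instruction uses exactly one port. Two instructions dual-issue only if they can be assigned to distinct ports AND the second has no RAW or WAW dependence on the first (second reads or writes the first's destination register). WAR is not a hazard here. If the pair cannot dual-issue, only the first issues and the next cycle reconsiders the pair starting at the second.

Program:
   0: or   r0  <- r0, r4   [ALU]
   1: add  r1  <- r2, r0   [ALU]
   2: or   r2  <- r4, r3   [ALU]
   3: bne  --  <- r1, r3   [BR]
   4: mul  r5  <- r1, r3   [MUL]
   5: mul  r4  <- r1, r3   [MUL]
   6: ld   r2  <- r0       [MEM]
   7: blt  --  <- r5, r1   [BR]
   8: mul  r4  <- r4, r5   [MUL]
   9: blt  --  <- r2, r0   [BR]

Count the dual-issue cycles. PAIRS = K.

c0: i0 or.ALU  RAW r0
c1: i1&i2 add.ALU;or.ALU  pair
c2: i3&i4 bne.BR;mul.MUL  pair
c3: i5 mul.MUL  no-port MUL/MEM
c4: i6&i7 ld.MEM;blt.BR  pair
c5: i8&i9 mul.MUL;blt.BR  pair

PAIRS = 4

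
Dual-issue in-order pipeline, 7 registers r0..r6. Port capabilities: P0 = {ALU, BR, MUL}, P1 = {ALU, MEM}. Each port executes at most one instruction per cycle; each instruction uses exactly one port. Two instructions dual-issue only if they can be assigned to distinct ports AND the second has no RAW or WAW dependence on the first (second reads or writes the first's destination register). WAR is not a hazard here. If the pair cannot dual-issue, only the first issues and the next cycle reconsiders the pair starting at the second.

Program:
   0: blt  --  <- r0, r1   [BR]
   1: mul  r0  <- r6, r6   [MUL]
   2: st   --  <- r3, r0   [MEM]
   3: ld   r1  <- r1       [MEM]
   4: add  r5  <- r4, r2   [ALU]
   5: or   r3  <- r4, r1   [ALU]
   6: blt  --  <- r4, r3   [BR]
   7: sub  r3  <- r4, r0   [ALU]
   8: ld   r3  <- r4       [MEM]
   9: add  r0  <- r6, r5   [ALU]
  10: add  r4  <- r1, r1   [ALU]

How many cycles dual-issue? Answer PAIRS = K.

PAIRS = 3

[0] i0  blt.BR  -- no-port BR/MUL
[1] i1  mul.MUL  -- RAW r0
[2] i2  st.MEM  -- no-port MEM/MEM
[3] i3&i4  ld.MEM add.ALU  -- pair
[4] i5  or.ALU  -- RAW r3
[5] i6&i7  blt.BR sub.ALU  -- pair
[6] i8&i9  ld.MEM add.ALU  -- pair
[7] i10  add.ALU  -- tail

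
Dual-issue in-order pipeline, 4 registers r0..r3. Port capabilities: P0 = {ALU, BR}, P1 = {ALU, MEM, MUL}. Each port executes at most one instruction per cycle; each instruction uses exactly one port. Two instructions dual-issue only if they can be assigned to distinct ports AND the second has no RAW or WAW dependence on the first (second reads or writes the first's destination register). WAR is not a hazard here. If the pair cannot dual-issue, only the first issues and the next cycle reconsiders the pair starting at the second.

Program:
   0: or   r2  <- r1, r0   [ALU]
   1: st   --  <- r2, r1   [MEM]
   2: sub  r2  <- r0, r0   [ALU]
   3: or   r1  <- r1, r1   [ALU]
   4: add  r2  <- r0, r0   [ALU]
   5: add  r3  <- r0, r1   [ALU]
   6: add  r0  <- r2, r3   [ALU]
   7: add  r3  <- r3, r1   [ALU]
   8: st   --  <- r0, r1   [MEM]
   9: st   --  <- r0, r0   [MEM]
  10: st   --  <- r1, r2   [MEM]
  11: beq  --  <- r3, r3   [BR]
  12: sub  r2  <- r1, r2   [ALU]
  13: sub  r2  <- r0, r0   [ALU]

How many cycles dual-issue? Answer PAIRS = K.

0. or @i0  | RAW r2
1. st;sub @i1/i2  | 2-wide
2. or;add @i3/i4  | 2-wide
3. add @i5  | RAW r3
4. add;add @i6/i7  | 2-wide
5. st @i8  | no-port MEM/MEM
6. st @i9  | no-port MEM/MEM
7. st;beq @i10/i11  | 2-wide
8. sub @i12  | WAW r2
9. sub @i13  | tail

PAIRS = 4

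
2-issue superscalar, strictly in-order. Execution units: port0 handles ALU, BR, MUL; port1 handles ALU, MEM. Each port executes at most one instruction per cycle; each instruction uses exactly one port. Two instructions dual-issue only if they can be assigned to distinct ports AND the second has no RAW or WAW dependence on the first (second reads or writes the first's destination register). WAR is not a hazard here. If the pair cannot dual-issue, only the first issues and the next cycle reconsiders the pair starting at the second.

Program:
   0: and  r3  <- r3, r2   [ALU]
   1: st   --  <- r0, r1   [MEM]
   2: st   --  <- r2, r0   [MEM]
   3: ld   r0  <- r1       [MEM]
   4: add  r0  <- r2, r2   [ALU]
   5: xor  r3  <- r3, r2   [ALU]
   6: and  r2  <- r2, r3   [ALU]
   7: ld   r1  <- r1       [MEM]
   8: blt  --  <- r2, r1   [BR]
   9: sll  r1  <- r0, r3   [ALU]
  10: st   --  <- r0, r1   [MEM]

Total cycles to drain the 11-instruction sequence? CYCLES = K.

[0] i0,i1  and.ALU st.MEM  -- 2-wide
[1] i2  st.MEM  -- no-port MEM/MEM
[2] i3  ld.MEM  -- WAW r0
[3] i4,i5  add.ALU xor.ALU  -- 2-wide
[4] i6,i7  and.ALU ld.MEM  -- 2-wide
[5] i8,i9  blt.BR sll.ALU  -- 2-wide
[6] i10  st.MEM  -- tail

CYCLES = 7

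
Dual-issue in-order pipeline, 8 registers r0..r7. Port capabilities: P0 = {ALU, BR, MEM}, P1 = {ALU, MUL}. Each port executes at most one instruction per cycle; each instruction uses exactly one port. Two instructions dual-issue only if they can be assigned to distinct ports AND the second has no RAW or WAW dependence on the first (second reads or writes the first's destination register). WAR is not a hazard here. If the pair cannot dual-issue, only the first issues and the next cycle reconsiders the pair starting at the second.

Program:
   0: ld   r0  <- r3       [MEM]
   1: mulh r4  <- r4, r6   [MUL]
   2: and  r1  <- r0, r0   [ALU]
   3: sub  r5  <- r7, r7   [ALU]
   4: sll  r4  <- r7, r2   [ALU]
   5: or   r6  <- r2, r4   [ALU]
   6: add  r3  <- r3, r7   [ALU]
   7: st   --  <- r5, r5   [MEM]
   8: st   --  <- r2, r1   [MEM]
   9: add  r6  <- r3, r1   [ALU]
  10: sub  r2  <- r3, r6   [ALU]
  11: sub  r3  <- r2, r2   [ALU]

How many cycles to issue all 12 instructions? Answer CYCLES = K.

CYCLES = 8

  cy0 -> i0/i1 (ld.MEM+mulh.MUL) pair
  cy1 -> i2/i3 (and.ALU+sub.ALU) pair
  cy2 -> i4 (sll.ALU) RAW r4
  cy3 -> i5/i6 (or.ALU+add.ALU) pair
  cy4 -> i7 (st.MEM) no-port MEM/MEM
  cy5 -> i8/i9 (st.MEM+add.ALU) pair
  cy6 -> i10 (sub.ALU) RAW r2
  cy7 -> i11 (sub.ALU) tail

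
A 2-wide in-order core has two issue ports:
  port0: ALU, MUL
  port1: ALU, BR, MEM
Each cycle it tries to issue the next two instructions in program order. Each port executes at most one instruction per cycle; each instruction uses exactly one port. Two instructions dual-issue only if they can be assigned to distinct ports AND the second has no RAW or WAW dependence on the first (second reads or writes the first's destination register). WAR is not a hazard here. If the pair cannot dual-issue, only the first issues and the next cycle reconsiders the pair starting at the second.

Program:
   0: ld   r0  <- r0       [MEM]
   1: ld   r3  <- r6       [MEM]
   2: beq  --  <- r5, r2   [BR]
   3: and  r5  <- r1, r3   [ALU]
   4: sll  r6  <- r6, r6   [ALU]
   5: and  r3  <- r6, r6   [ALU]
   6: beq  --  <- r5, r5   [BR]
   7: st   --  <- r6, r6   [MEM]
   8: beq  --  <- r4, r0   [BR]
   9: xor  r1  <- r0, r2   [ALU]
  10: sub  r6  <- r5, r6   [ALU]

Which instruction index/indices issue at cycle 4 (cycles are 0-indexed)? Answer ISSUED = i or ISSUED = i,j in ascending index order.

ISSUED = 5,6

#0 head=0: ld.MEM i0 no-port MEM/MEM
#1 head=1: ld.MEM i1 no-port MEM/BR
#2 head=2: beq.BR/and.ALU i2,i3 pair
#3 head=4: sll.ALU i4 RAW r6
#4 head=5: and.ALU/beq.BR i5,i6 pair
#5 head=7: st.MEM i7 no-port MEM/BR
#6 head=8: beq.BR/xor.ALU i8,i9 pair
#7 head=10: sub.ALU i10 tail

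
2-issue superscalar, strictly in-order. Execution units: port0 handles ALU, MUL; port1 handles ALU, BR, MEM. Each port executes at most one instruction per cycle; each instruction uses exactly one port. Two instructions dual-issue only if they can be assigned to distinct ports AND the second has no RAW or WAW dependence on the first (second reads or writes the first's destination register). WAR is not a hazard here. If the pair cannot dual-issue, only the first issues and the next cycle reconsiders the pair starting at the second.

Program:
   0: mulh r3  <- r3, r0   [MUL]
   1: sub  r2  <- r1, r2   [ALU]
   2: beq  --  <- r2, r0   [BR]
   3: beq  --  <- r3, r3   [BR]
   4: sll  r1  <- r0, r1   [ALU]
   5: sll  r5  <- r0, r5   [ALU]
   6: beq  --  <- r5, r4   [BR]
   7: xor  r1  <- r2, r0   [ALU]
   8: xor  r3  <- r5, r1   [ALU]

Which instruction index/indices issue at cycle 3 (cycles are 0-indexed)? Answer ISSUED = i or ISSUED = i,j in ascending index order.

0. mulh.MUL;sub.ALU @i0&i1  | dual
1. beq.BR @i2  | no-port BR/BR
2. beq.BR;sll.ALU @i3&i4  | dual
3. sll.ALU @i5  | RAW r5
4. beq.BR;xor.ALU @i6&i7  | dual
5. xor.ALU @i8  | tail

ISSUED = 5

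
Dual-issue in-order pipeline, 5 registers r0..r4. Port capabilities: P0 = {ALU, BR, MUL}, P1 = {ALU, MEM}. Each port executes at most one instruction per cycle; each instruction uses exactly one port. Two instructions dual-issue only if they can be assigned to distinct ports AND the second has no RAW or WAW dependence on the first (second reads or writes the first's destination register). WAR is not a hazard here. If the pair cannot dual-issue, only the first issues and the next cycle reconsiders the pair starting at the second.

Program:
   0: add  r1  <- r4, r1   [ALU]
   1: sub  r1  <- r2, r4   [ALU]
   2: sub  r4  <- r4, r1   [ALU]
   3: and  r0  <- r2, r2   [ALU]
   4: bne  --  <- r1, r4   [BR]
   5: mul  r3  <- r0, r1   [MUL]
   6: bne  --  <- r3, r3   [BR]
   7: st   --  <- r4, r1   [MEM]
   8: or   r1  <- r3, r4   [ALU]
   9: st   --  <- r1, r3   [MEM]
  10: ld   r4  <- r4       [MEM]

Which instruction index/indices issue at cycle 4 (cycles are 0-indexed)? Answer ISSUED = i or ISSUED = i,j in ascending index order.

t=0 i0:add ; WAW r1
t=1 i1:sub ; RAW r1
t=2 i2,i3:sub;and ; pair
t=3 i4:bne ; no-port BR/MUL
t=4 i5:mul ; no-port MUL/BR
t=5 i6,i7:bne;st ; pair
t=6 i8:or ; RAW r1
t=7 i9:st ; no-port MEM/MEM
t=8 i10:ld ; tail

ISSUED = 5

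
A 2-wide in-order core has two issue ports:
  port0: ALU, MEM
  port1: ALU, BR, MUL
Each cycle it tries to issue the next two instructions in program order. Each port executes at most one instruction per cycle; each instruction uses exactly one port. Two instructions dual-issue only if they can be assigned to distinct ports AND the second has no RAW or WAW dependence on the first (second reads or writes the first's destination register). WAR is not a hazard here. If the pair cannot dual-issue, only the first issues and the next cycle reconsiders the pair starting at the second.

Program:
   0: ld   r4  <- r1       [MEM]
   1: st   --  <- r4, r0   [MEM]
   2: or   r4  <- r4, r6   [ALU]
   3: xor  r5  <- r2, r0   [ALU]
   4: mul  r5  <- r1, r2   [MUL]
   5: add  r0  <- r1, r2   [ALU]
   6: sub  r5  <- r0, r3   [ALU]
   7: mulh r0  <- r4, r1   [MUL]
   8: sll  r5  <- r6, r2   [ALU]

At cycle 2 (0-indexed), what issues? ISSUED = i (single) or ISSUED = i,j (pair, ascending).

0. ld.MEM @i0  | no-port MEM/MEM
1. st.MEM or.ALU @i1,i2  | dual
2. xor.ALU @i3  | WAW r5
3. mul.MUL add.ALU @i4,i5  | dual
4. sub.ALU mulh.MUL @i6,i7  | dual
5. sll.ALU @i8  | tail

ISSUED = 3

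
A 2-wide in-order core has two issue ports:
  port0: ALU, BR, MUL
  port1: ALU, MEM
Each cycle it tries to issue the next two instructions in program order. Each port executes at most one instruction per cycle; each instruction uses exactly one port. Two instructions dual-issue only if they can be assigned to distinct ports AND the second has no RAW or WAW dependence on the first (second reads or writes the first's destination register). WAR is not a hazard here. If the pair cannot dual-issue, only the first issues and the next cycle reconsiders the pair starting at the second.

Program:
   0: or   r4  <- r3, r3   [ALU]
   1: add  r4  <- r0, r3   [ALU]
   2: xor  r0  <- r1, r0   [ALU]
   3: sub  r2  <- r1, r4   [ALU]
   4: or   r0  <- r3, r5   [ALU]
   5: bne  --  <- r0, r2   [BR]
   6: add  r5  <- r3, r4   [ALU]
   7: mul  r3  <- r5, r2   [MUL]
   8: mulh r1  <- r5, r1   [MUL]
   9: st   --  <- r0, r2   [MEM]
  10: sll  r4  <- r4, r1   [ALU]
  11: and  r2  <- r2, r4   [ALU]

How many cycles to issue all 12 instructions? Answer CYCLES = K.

#0 head=0: or i0 WAW r4
#1 head=1: add+xor i1/i2 dual
#2 head=3: sub+or i3/i4 dual
#3 head=5: bne+add i5/i6 dual
#4 head=7: mul i7 no-port MUL/MUL
#5 head=8: mulh+st i8/i9 dual
#6 head=10: sll i10 RAW r4
#7 head=11: and i11 tail

CYCLES = 8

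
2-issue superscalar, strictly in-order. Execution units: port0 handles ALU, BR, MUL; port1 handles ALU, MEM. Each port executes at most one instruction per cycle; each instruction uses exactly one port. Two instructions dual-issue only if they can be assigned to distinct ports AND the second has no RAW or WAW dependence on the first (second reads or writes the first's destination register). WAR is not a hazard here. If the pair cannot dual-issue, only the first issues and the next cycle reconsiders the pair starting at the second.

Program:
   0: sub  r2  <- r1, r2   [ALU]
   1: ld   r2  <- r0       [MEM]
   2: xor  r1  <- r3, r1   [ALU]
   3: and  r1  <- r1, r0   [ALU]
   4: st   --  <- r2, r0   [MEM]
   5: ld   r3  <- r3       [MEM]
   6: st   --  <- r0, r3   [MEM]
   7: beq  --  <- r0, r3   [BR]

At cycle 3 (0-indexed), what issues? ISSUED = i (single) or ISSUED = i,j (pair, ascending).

ISSUED = 5

#0 head=0: sub.ALU i0 WAW r2
#1 head=1: ld.MEM+xor.ALU i1+i2 dual
#2 head=3: and.ALU+st.MEM i3+i4 dual
#3 head=5: ld.MEM i5 no-port MEM/MEM
#4 head=6: st.MEM+beq.BR i6+i7 dual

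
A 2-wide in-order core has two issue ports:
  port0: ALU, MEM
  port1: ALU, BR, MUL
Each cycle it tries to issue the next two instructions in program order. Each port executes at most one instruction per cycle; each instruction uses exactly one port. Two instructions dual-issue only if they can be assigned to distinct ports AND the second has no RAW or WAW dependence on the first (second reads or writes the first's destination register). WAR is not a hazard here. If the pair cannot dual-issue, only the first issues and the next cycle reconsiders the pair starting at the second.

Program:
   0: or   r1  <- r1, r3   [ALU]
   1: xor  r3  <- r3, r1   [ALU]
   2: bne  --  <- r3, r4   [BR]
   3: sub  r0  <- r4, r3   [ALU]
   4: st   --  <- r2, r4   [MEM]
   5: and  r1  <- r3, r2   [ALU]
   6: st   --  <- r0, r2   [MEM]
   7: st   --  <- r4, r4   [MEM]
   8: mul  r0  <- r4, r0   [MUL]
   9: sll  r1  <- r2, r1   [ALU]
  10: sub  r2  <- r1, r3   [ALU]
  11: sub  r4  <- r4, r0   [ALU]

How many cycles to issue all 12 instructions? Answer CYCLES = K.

t=0 i0:or ; RAW r1
t=1 i1:xor ; RAW r3
t=2 i2+i3:bne;sub ; dual
t=3 i4+i5:st;and ; dual
t=4 i6:st ; no-port MEM/MEM
t=5 i7+i8:st;mul ; dual
t=6 i9:sll ; RAW r1
t=7 i10+i11:sub;sub ; dual

CYCLES = 8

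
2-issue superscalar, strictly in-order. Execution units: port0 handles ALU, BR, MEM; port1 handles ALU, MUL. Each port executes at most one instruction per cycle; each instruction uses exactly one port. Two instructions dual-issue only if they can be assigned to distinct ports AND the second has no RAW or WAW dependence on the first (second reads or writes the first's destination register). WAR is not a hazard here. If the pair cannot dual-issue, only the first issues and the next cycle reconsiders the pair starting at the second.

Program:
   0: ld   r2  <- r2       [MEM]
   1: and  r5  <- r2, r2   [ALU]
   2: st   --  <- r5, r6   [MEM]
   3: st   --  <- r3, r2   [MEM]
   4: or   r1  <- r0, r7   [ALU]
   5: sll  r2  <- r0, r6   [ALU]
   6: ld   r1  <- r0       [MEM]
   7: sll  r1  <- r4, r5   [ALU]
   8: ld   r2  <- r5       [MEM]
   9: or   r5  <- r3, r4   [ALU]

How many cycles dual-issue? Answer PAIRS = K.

c0: i0 ld  RAW r2
c1: i1 and  RAW r5
c2: i2 st  no-port MEM/MEM
c3: i3,i4 st;or  pair
c4: i5,i6 sll;ld  pair
c5: i7,i8 sll;ld  pair
c6: i9 or  tail

PAIRS = 3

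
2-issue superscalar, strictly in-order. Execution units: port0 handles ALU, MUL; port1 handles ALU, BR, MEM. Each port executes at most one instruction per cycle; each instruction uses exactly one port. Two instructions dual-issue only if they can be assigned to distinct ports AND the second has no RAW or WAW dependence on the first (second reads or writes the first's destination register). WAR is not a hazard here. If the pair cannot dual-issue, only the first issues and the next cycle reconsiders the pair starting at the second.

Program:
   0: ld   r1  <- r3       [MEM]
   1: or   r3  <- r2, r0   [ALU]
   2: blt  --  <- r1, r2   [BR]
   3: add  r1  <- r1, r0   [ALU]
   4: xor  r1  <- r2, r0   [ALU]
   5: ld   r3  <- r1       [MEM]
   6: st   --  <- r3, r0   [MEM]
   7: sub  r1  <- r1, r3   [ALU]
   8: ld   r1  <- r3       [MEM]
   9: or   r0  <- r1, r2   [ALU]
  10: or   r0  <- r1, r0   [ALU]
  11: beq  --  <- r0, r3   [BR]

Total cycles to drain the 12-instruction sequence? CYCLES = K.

CYCLES = 9

c0: i0&i1 ld.MEM;or.ALU  pair
c1: i2&i3 blt.BR;add.ALU  pair
c2: i4 xor.ALU  RAW r1
c3: i5 ld.MEM  no-port MEM/MEM
c4: i6&i7 st.MEM;sub.ALU  pair
c5: i8 ld.MEM  RAW r1
c6: i9 or.ALU  RAW+WAW r0
c7: i10 or.ALU  RAW r0
c8: i11 beq.BR  tail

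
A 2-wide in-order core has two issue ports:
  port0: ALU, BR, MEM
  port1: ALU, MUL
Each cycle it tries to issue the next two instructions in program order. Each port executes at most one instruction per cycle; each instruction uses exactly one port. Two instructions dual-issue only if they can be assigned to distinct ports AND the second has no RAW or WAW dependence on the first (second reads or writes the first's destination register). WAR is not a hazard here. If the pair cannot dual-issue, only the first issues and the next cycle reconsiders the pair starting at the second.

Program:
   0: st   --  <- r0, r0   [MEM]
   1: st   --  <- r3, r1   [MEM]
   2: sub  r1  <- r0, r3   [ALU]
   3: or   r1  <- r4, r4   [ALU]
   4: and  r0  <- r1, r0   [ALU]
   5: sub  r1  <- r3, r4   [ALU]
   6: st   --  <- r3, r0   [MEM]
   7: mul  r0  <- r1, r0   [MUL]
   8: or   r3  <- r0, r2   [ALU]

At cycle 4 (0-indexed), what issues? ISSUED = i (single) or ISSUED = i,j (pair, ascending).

#0 head=0: st.MEM i0 no-port MEM/MEM
#1 head=1: st.MEM;sub.ALU i1/i2 pair
#2 head=3: or.ALU i3 RAW r1
#3 head=4: and.ALU;sub.ALU i4/i5 pair
#4 head=6: st.MEM;mul.MUL i6/i7 pair
#5 head=8: or.ALU i8 tail

ISSUED = 6,7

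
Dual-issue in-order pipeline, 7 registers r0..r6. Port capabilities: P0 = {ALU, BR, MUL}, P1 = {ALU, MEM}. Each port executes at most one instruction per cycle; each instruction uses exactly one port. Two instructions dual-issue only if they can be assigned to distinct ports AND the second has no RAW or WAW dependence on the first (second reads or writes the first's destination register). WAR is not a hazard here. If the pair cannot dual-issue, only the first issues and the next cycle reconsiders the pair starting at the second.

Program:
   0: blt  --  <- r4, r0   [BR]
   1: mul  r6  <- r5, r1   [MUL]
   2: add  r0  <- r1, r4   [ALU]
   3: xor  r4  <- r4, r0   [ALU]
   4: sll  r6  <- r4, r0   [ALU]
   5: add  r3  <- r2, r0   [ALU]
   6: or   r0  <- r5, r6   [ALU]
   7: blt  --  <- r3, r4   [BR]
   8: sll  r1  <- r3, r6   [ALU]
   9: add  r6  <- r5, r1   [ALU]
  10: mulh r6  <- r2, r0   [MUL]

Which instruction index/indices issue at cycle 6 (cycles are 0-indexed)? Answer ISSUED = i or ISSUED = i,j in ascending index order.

ISSUED = 9

  cy0 -> i0 (blt) no-port BR/MUL
  cy1 -> i1,i2 (mul add) pair
  cy2 -> i3 (xor) RAW r4
  cy3 -> i4,i5 (sll add) pair
  cy4 -> i6,i7 (or blt) pair
  cy5 -> i8 (sll) RAW r1
  cy6 -> i9 (add) WAW r6
  cy7 -> i10 (mulh) tail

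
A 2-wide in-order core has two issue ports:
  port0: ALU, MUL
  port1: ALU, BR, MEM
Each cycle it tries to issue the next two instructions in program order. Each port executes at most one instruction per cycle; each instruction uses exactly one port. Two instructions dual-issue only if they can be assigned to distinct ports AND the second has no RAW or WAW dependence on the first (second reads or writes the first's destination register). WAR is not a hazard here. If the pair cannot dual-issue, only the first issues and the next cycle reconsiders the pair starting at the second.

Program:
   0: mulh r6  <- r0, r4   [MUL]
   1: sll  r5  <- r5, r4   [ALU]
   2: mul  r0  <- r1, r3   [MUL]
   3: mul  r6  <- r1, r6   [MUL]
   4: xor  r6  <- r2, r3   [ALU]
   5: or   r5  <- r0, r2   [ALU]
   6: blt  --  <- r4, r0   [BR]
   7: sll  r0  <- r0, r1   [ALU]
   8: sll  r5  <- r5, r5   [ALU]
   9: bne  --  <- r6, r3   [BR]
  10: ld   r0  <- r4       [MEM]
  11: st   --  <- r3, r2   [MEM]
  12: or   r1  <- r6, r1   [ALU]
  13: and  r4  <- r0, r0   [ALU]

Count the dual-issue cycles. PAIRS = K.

PAIRS = 5

0. mulh.MUL+sll.ALU @i0/i1  | pair
1. mul.MUL @i2  | no-port MUL/MUL
2. mul.MUL @i3  | WAW r6
3. xor.ALU+or.ALU @i4/i5  | pair
4. blt.BR+sll.ALU @i6/i7  | pair
5. sll.ALU+bne.BR @i8/i9  | pair
6. ld.MEM @i10  | no-port MEM/MEM
7. st.MEM+or.ALU @i11/i12  | pair
8. and.ALU @i13  | tail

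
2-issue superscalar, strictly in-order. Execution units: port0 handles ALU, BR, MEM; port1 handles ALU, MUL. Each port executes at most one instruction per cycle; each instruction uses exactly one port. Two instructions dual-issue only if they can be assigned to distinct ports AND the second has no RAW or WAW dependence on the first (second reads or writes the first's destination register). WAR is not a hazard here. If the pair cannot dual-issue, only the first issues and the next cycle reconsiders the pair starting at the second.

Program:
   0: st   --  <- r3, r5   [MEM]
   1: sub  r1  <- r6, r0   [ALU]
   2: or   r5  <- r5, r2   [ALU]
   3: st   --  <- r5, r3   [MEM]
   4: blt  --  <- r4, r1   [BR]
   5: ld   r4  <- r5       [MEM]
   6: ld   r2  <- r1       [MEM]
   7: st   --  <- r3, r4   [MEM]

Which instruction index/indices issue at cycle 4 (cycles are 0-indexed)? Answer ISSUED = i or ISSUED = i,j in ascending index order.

ISSUED = 5

#0 head=0: st/sub i0&i1 pair
#1 head=2: or i2 RAW r5
#2 head=3: st i3 no-port MEM/BR
#3 head=4: blt i4 no-port BR/MEM
#4 head=5: ld i5 no-port MEM/MEM
#5 head=6: ld i6 no-port MEM/MEM
#6 head=7: st i7 tail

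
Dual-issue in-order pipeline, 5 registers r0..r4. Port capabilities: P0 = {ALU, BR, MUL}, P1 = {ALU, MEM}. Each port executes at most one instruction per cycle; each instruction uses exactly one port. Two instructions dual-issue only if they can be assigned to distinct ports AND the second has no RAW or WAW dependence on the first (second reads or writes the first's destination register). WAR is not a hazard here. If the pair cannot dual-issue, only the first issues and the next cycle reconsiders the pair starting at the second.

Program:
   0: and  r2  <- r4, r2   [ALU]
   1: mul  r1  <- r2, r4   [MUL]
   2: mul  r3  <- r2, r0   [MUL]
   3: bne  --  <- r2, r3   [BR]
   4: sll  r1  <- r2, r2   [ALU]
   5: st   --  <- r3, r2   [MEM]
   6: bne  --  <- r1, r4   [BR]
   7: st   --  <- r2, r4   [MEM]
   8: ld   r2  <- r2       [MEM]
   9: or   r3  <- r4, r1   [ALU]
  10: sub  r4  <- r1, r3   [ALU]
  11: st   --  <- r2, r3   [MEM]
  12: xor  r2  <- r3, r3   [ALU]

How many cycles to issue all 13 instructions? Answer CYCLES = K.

CYCLES = 9

  cy0 -> i0 (and) RAW r2
  cy1 -> i1 (mul) no-port MUL/MUL
  cy2 -> i2 (mul) no-port MUL/BR
  cy3 -> i3+i4 (bne+sll) dual
  cy4 -> i5+i6 (st+bne) dual
  cy5 -> i7 (st) no-port MEM/MEM
  cy6 -> i8+i9 (ld+or) dual
  cy7 -> i10+i11 (sub+st) dual
  cy8 -> i12 (xor) tail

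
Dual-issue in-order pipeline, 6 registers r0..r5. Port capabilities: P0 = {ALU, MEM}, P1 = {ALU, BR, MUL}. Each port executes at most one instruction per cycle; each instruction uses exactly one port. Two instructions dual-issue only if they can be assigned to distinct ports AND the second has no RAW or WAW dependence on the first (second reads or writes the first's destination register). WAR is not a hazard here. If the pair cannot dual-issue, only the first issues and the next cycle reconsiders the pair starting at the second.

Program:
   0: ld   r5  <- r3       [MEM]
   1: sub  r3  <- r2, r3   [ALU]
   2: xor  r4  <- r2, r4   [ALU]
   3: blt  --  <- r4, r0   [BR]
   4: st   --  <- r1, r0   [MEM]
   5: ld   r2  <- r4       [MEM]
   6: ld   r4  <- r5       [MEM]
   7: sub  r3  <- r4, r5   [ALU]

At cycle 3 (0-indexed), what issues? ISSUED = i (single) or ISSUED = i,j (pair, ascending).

ISSUED = 5

  cy0 -> i0,i1 (ld.MEM+sub.ALU) 2-wide
  cy1 -> i2 (xor.ALU) RAW r4
  cy2 -> i3,i4 (blt.BR+st.MEM) 2-wide
  cy3 -> i5 (ld.MEM) no-port MEM/MEM
  cy4 -> i6 (ld.MEM) RAW r4
  cy5 -> i7 (sub.ALU) tail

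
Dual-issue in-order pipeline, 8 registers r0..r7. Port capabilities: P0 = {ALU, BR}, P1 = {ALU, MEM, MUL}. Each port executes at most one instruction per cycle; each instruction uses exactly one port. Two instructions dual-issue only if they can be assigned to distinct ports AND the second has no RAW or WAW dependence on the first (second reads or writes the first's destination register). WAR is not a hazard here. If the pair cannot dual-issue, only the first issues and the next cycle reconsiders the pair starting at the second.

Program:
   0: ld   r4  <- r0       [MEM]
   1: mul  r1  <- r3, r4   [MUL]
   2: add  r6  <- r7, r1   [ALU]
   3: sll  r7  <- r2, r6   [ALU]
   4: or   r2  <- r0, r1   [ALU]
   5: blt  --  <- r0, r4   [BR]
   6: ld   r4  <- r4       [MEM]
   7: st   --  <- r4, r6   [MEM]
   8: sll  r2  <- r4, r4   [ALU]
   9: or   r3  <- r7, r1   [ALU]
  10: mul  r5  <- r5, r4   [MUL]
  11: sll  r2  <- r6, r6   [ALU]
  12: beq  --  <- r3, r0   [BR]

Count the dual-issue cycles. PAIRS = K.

PAIRS = 5

  cy0 -> i0 (ld.MEM) no-port MEM/MUL
  cy1 -> i1 (mul.MUL) RAW r1
  cy2 -> i2 (add.ALU) RAW r6
  cy3 -> i3/i4 (sll.ALU;or.ALU) pair
  cy4 -> i5/i6 (blt.BR;ld.MEM) pair
  cy5 -> i7/i8 (st.MEM;sll.ALU) pair
  cy6 -> i9/i10 (or.ALU;mul.MUL) pair
  cy7 -> i11/i12 (sll.ALU;beq.BR) pair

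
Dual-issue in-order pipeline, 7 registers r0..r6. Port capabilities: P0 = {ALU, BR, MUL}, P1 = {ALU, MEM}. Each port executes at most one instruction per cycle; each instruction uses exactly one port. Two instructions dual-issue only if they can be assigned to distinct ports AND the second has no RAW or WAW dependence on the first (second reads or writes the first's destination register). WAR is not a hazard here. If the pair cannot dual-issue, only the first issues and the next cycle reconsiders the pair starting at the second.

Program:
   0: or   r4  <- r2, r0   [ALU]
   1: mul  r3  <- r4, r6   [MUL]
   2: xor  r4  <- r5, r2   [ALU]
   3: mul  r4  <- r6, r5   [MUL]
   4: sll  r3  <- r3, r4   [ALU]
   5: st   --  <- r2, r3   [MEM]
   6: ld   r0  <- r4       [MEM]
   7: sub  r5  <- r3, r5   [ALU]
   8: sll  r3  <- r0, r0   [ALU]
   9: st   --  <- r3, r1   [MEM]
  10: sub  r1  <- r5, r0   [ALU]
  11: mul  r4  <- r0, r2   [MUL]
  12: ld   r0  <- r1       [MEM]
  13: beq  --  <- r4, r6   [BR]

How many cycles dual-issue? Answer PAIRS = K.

PAIRS = 4

c0: i0 or.ALU  RAW r4
c1: i1+i2 mul.MUL+xor.ALU  pair
c2: i3 mul.MUL  RAW r4
c3: i4 sll.ALU  RAW r3
c4: i5 st.MEM  no-port MEM/MEM
c5: i6+i7 ld.MEM+sub.ALU  pair
c6: i8 sll.ALU  RAW r3
c7: i9+i10 st.MEM+sub.ALU  pair
c8: i11+i12 mul.MUL+ld.MEM  pair
c9: i13 beq.BR  tail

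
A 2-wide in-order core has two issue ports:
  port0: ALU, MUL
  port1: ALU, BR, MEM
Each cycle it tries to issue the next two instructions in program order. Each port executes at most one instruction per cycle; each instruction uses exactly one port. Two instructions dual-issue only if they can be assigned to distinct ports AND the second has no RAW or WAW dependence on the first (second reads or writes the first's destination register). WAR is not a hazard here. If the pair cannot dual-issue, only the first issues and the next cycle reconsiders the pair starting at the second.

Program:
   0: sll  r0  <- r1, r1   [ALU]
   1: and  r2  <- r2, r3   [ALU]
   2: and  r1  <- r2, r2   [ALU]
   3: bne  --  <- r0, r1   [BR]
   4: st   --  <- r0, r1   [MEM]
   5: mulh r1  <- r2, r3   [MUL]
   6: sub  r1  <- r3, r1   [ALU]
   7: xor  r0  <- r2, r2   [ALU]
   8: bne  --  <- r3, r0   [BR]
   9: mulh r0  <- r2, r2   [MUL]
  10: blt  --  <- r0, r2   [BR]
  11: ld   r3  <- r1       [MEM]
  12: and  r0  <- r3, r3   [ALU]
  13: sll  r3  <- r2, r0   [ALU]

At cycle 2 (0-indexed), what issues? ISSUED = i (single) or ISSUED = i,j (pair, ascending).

0. sll.ALU+and.ALU @i0&i1  | pair
1. and.ALU @i2  | RAW r1
2. bne.BR @i3  | no-port BR/MEM
3. st.MEM+mulh.MUL @i4&i5  | pair
4. sub.ALU+xor.ALU @i6&i7  | pair
5. bne.BR+mulh.MUL @i8&i9  | pair
6. blt.BR @i10  | no-port BR/MEM
7. ld.MEM @i11  | RAW r3
8. and.ALU @i12  | RAW r0
9. sll.ALU @i13  | tail

ISSUED = 3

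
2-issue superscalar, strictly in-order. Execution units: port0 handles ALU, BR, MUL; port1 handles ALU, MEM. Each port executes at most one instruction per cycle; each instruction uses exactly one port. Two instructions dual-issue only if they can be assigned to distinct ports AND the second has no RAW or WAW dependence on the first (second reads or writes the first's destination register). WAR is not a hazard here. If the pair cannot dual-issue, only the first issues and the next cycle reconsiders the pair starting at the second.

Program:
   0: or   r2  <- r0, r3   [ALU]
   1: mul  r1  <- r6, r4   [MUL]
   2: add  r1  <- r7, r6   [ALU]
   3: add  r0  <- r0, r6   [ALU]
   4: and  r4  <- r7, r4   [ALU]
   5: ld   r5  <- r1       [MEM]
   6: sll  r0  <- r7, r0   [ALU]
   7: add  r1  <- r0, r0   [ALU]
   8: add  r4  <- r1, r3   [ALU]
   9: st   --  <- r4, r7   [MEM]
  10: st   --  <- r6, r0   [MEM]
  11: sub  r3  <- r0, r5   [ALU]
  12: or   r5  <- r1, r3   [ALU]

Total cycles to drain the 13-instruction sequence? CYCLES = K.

t=0 i0/i1:or.ALU mul.MUL ; pair
t=1 i2/i3:add.ALU add.ALU ; pair
t=2 i4/i5:and.ALU ld.MEM ; pair
t=3 i6:sll.ALU ; RAW r0
t=4 i7:add.ALU ; RAW r1
t=5 i8:add.ALU ; RAW r4
t=6 i9:st.MEM ; no-port MEM/MEM
t=7 i10/i11:st.MEM sub.ALU ; pair
t=8 i12:or.ALU ; tail

CYCLES = 9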